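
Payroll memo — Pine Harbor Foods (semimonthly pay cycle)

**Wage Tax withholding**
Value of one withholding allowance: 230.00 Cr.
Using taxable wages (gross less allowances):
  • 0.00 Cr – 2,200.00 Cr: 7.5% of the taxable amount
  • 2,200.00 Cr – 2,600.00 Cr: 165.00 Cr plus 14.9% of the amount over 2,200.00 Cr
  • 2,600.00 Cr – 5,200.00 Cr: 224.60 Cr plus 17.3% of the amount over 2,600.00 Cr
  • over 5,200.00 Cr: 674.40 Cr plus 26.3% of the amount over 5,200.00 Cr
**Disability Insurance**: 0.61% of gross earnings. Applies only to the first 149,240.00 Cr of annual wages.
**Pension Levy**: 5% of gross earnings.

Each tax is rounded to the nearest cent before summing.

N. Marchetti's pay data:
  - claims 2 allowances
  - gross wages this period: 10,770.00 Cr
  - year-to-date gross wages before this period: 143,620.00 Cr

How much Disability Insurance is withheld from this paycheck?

34.28 Cr

Disability Insurance: cap 149,240.00 Cr − YTD 143,620.00 Cr = 5,620.00 Cr subject; 0.61% × 5,620.00 Cr = 34.28 Cr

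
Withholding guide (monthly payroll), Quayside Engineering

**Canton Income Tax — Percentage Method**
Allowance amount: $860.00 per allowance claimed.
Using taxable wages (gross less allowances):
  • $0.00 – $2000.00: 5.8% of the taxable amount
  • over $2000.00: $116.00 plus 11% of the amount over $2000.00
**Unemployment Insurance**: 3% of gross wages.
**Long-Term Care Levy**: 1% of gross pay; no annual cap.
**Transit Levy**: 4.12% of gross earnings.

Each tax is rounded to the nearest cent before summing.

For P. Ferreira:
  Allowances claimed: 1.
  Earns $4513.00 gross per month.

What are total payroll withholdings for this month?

$664.29

Canton Income Tax: taxable = $4513.00 − 1×$860.00 = $3653.00
  $116.00 + 11% × ($3653.00 − $2000.00) = $116.00 + 11% × $1653.00 = $297.83
Unemployment Insurance: 3% × $4513.00 = $135.39
Long-Term Care Levy: 1% × $4513.00 = $45.13
Transit Levy: 4.12% × $4513.00 = $185.94
Total: $297.83 + $135.39 + $45.13 + $185.94 = $664.29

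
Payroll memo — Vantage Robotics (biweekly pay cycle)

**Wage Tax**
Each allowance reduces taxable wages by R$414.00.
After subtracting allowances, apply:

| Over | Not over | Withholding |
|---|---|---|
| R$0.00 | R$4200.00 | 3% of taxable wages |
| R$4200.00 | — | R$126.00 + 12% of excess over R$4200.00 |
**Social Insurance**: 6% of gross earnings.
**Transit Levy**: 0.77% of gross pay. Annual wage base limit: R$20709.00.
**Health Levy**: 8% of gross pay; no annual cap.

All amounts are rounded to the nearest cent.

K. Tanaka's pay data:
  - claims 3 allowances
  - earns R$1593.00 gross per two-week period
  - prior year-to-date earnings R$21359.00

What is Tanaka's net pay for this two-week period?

Wage Tax: taxable = R$1593.00 − 3×R$414.00 = R$351.00
  3% × R$351.00 = R$10.53
Social Insurance: 6% × R$1593.00 = R$95.58
Transit Levy: YTD R$21359.00 ≥ cap R$20709.00 → R$0.00
Health Levy: 8% × R$1593.00 = R$127.44
Total withheld: R$10.53 + R$95.58 + R$0.00 + R$127.44 = R$233.55
Net pay: R$1593.00 − R$233.55 = R$1359.45

R$1359.45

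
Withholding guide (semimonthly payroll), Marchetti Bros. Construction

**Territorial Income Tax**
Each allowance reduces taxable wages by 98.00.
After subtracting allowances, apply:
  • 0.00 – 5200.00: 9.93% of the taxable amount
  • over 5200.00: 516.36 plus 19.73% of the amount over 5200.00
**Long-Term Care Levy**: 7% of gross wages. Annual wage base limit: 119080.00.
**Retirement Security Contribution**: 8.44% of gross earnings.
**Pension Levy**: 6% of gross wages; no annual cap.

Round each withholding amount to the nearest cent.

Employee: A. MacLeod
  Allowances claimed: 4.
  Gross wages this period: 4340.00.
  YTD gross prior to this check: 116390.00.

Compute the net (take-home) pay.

3132.96

Territorial Income Tax: taxable = 4340.00 − 4×98.00 = 3948.00
  9.93% × 3948.00 = 392.04
Long-Term Care Levy: cap 119080.00 − YTD 116390.00 = 2690.00 subject; 7% × 2690.00 = 188.30
Retirement Security Contribution: 8.44% × 4340.00 = 366.30
Pension Levy: 6% × 4340.00 = 260.40
Total withheld: 392.04 + 188.30 + 366.30 + 260.40 = 1207.04
Net pay: 4340.00 − 1207.04 = 3132.96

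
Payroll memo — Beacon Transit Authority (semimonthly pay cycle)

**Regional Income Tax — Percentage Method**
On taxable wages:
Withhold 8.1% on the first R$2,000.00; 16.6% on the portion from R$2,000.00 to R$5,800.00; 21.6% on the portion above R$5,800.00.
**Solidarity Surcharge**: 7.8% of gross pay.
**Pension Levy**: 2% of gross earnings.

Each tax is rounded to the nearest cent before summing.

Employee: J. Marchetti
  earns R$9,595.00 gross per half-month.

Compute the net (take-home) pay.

Regional Income Tax: taxable = R$9,595.00
  R$792.80 + 21.6% × (R$9,595.00 − R$5,800.00) = R$792.80 + 21.6% × R$3,795.00 = R$1,612.52
Solidarity Surcharge: 7.8% × R$9,595.00 = R$748.41
Pension Levy: 2% × R$9,595.00 = R$191.90
Total withheld: R$1,612.52 + R$748.41 + R$191.90 = R$2,552.83
Net pay: R$9,595.00 − R$2,552.83 = R$7,042.17

R$7,042.17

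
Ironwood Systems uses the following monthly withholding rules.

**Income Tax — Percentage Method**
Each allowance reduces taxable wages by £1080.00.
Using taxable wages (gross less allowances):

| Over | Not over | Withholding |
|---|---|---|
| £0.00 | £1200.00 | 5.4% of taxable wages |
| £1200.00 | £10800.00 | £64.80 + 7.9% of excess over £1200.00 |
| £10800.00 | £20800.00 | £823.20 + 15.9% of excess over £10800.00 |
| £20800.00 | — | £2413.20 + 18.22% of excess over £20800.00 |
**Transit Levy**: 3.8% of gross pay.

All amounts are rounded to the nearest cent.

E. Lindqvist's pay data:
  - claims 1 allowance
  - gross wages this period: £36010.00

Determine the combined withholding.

Income Tax: taxable = £36010.00 − 1×£1080.00 = £34930.00
  £2413.20 + 18.22% × (£34930.00 − £20800.00) = £2413.20 + 18.22% × £14130.00 = £4987.69
Transit Levy: 3.8% × £36010.00 = £1368.38
Total: £4987.69 + £1368.38 = £6356.07

£6356.07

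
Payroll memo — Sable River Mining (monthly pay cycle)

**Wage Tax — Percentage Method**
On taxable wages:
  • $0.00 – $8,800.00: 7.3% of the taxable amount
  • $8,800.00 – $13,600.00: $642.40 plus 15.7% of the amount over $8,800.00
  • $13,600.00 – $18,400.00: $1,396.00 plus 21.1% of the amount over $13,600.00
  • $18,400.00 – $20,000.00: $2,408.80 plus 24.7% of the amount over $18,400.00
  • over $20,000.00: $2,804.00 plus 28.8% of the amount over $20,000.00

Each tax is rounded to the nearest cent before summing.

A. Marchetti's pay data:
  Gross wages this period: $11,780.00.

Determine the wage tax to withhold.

Wage Tax: taxable = $11,780.00
  $642.40 + 15.7% × ($11,780.00 − $8,800.00) = $642.40 + 15.7% × $2,980.00 = $1,110.26

$1,110.26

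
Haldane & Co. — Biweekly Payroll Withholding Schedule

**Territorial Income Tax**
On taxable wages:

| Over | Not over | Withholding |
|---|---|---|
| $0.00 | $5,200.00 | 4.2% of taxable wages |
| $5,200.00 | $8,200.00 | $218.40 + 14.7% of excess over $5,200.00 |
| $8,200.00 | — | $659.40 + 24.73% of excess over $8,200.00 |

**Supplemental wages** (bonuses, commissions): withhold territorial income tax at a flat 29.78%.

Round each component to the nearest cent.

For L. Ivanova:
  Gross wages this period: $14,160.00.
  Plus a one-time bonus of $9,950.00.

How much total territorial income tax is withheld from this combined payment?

Territorial Income Tax: taxable = $14,160.00
  $659.40 + 24.73% × ($14,160.00 − $8,200.00) = $659.40 + 24.73% × $5,960.00 = $2,133.31
Supplemental (29.78% flat on bonus): 29.78% × $9,950.00 = $2,963.11
Total territorial income tax: $2,133.31 + $2,963.11 = $5,096.42

$5,096.42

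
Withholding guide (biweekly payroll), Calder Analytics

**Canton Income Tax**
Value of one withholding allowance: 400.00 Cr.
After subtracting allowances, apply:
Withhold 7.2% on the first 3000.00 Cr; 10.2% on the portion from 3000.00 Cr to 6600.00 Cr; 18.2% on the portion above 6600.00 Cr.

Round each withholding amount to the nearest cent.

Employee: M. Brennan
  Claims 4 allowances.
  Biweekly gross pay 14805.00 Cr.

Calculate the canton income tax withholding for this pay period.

1785.31 Cr

Canton Income Tax: taxable = 14805.00 Cr − 4×400.00 Cr = 13205.00 Cr
  583.20 Cr + 18.2% × (13205.00 Cr − 6600.00 Cr) = 583.20 Cr + 18.2% × 6605.00 Cr = 1785.31 Cr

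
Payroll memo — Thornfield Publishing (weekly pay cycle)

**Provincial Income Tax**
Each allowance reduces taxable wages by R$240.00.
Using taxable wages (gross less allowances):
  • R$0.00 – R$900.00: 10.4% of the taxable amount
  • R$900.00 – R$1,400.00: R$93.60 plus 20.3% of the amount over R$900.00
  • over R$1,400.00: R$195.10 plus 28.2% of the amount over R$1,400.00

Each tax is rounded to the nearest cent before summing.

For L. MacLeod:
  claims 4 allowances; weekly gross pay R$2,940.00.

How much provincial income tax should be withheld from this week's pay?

Provincial Income Tax: taxable = R$2,940.00 − 4×R$240.00 = R$1,980.00
  R$195.10 + 28.2% × (R$1,980.00 − R$1,400.00) = R$195.10 + 28.2% × R$580.00 = R$358.66

R$358.66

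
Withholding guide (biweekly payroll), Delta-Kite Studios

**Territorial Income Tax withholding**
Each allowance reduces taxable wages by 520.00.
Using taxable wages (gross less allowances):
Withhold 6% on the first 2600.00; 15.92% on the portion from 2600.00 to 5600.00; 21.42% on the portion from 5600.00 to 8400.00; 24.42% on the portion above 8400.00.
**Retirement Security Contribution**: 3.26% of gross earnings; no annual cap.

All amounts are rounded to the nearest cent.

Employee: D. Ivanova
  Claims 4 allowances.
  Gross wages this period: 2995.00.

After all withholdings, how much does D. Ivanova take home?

2842.46

Territorial Income Tax: taxable = 2995.00 − 4×520.00 = 915.00
  6% × 915.00 = 54.90
Retirement Security Contribution: 3.26% × 2995.00 = 97.64
Total withheld: 54.90 + 97.64 = 152.54
Net pay: 2995.00 − 152.54 = 2842.46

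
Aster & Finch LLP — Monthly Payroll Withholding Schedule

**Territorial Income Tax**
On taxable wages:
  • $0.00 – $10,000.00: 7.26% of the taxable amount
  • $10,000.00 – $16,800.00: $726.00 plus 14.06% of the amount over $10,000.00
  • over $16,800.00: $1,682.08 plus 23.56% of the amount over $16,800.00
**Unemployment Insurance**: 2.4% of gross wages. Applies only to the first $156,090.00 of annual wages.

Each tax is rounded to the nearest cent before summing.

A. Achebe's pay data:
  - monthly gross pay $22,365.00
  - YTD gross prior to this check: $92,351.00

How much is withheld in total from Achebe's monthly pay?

Territorial Income Tax: taxable = $22,365.00
  $1,682.08 + 23.56% × ($22,365.00 − $16,800.00) = $1,682.08 + 23.56% × $5,565.00 = $2,993.19
Unemployment Insurance: 2.4% × $22,365.00 = $536.76
Total: $2,993.19 + $536.76 = $3,529.95

$3,529.95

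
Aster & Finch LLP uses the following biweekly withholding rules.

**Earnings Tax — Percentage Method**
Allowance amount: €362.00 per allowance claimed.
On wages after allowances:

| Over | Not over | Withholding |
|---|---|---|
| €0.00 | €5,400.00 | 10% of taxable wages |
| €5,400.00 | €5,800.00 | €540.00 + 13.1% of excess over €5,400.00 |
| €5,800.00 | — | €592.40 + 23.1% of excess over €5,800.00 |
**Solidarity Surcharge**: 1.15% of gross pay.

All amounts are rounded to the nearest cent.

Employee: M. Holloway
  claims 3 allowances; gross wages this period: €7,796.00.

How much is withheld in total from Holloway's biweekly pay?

€892.26

Earnings Tax: taxable = €7,796.00 − 3×€362.00 = €6,710.00
  €592.40 + 23.1% × (€6,710.00 − €5,800.00) = €592.40 + 23.1% × €910.00 = €802.61
Solidarity Surcharge: 1.15% × €7,796.00 = €89.65
Total: €802.61 + €89.65 = €892.26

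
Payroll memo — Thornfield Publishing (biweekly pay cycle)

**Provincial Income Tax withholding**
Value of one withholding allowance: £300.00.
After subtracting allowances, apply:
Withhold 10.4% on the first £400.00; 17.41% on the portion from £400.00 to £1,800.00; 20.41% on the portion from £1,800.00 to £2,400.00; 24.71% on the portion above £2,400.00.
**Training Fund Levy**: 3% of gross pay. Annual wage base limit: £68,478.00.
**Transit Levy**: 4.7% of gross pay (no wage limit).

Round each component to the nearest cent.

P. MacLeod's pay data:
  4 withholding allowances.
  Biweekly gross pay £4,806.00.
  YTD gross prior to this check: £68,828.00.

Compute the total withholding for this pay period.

Provincial Income Tax: taxable = £4,806.00 − 4×£300.00 = £3,606.00
  £407.80 + 24.71% × (£3,606.00 − £2,400.00) = £407.80 + 24.71% × £1,206.00 = £705.80
Training Fund Levy: YTD £68,828.00 ≥ cap £68,478.00 → £0.00
Transit Levy: 4.7% × £4,806.00 = £225.88
Total: £705.80 + £0.00 + £225.88 = £931.68

£931.68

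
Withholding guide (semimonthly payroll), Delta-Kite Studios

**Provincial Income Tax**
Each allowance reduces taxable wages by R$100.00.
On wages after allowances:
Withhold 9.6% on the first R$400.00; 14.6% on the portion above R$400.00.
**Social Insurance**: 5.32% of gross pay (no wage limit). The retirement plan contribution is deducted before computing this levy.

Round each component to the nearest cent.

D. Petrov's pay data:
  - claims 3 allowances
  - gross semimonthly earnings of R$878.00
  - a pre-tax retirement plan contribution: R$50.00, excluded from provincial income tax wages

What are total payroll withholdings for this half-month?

Provincial Income Tax: taxable = R$878.00 − R$50.00 − 3×R$100.00 = R$528.00
  R$38.40 + 14.6% × (R$528.00 − R$400.00) = R$38.40 + 14.6% × R$128.00 = R$57.09
Social Insurance: 5.32% × R$828.00 = R$44.05
Total: R$57.09 + R$44.05 = R$101.14

R$101.14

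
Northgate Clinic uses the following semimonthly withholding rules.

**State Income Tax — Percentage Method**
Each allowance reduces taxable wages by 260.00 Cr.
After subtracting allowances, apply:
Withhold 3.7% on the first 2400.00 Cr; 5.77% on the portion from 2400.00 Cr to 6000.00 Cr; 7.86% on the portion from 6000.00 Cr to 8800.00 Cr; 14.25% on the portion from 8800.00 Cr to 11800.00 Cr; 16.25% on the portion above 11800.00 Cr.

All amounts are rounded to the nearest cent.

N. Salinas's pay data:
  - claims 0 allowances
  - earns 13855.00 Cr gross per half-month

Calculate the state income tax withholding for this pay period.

1278.04 Cr

State Income Tax: taxable = 13855.00 Cr
  944.10 Cr + 16.25% × (13855.00 Cr − 11800.00 Cr) = 944.10 Cr + 16.25% × 2055.00 Cr = 1278.04 Cr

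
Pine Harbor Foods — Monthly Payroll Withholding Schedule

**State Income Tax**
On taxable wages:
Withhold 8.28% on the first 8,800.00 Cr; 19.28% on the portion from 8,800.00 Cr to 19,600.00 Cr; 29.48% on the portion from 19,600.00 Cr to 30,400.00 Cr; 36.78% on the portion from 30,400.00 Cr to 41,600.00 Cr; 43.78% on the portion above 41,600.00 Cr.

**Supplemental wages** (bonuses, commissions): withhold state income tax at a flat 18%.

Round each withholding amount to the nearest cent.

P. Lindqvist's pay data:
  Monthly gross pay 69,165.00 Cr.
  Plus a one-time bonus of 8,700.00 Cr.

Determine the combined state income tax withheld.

23,748.04 Cr

State Income Tax: taxable = 69,165.00 Cr
  10,114.08 Cr + 43.78% × (69,165.00 Cr − 41,600.00 Cr) = 10,114.08 Cr + 43.78% × 27,565.00 Cr = 22,182.04 Cr
Supplemental (18% flat on bonus): 18% × 8,700.00 Cr = 1,566.00 Cr
Total state income tax: 22,182.04 Cr + 1,566.00 Cr = 23,748.04 Cr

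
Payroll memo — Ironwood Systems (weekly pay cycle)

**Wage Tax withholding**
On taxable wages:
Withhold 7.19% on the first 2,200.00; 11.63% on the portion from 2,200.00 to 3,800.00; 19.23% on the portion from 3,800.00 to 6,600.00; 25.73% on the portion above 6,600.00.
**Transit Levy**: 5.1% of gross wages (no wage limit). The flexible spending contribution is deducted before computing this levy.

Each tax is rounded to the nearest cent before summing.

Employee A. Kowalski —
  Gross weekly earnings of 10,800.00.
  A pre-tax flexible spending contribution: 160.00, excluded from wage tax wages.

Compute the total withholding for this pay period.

Wage Tax: taxable = 10,800.00 − 160.00 = 10,640.00
  882.70 + 25.73% × (10,640.00 − 6,600.00) = 882.70 + 25.73% × 4,040.00 = 1,922.19
Transit Levy: 5.1% × 10,640.00 = 542.64
Total: 1,922.19 + 542.64 = 2,464.83

2,464.83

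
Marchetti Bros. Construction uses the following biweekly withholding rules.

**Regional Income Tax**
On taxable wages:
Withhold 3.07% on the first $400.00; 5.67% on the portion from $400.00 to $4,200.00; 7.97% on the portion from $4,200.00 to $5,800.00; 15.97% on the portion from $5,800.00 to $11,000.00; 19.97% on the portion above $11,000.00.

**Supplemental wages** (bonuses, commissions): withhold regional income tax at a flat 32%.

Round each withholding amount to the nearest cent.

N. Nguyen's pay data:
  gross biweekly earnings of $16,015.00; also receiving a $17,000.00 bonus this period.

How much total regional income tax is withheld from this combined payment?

$7,627.20

Regional Income Tax: taxable = $16,015.00
  $1,185.70 + 19.97% × ($16,015.00 − $11,000.00) = $1,185.70 + 19.97% × $5,015.00 = $2,187.20
Supplemental (32% flat on bonus): 32% × $17,000.00 = $5,440.00
Total regional income tax: $2,187.20 + $5,440.00 = $7,627.20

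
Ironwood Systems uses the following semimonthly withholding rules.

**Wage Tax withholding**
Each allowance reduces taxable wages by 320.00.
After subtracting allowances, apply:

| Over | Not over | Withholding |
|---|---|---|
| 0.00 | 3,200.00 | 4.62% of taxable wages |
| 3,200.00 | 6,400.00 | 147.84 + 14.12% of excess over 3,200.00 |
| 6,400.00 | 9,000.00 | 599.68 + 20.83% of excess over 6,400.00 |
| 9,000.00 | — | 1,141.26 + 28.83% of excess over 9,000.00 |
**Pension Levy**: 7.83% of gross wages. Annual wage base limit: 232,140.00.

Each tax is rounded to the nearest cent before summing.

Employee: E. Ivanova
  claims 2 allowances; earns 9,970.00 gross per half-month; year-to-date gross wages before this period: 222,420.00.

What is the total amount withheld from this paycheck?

Wage Tax: taxable = 9,970.00 − 2×320.00 = 9,330.00
  1,141.26 + 28.83% × (9,330.00 − 9,000.00) = 1,141.26 + 28.83% × 330.00 = 1,236.40
Pension Levy: cap 232,140.00 − YTD 222,420.00 = 9,720.00 subject; 7.83% × 9,720.00 = 761.08
Total: 1,236.40 + 761.08 = 1,997.48

1,997.48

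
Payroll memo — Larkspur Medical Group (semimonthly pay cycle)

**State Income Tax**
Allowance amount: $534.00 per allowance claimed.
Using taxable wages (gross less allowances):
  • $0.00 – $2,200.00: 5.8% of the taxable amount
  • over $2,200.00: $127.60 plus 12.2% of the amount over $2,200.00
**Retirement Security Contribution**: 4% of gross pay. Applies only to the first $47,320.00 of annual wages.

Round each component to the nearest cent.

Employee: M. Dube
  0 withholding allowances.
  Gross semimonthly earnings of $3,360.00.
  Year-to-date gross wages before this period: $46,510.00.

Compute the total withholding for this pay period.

State Income Tax: taxable = $3,360.00
  $127.60 + 12.2% × ($3,360.00 − $2,200.00) = $127.60 + 12.2% × $1,160.00 = $269.12
Retirement Security Contribution: cap $47,320.00 − YTD $46,510.00 = $810.00 subject; 4% × $810.00 = $32.40
Total: $269.12 + $32.40 = $301.52

$301.52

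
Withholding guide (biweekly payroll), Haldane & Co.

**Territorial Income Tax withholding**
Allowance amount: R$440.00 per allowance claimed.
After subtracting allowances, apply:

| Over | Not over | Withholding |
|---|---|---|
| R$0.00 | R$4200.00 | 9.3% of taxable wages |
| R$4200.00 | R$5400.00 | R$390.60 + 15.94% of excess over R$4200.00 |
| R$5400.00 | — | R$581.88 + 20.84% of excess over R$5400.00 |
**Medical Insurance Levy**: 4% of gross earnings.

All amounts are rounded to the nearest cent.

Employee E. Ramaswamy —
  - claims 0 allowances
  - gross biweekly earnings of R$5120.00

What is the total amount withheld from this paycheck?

R$742.05

Territorial Income Tax: taxable = R$5120.00
  R$390.60 + 15.94% × (R$5120.00 − R$4200.00) = R$390.60 + 15.94% × R$920.00 = R$537.25
Medical Insurance Levy: 4% × R$5120.00 = R$204.80
Total: R$537.25 + R$204.80 = R$742.05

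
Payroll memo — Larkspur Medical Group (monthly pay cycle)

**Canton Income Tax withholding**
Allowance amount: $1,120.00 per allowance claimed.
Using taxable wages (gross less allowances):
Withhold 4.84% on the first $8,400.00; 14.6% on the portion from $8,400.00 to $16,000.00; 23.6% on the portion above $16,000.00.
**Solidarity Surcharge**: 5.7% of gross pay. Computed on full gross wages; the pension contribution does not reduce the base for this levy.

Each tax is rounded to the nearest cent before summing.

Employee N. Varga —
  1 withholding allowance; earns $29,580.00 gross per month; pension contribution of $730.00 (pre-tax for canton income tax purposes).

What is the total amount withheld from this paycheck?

Canton Income Tax: taxable = $29,580.00 − $730.00 − 1×$1,120.00 = $27,730.00
  $1,516.16 + 23.6% × ($27,730.00 − $16,000.00) = $1,516.16 + 23.6% × $11,730.00 = $4,284.44
Solidarity Surcharge: 5.7% × $29,580.00 = $1,686.06
Total: $4,284.44 + $1,686.06 = $5,970.50

$5,970.50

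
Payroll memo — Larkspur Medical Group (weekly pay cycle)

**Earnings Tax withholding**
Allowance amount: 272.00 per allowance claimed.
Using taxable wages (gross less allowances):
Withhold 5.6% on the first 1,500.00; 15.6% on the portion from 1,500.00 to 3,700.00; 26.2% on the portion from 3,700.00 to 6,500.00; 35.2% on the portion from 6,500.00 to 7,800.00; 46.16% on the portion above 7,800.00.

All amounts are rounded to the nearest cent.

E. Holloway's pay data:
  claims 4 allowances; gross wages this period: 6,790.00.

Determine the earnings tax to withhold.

Earnings Tax: taxable = 6,790.00 − 4×272.00 = 5,702.00
  427.20 + 26.2% × (5,702.00 − 3,700.00) = 427.20 + 26.2% × 2,002.00 = 951.72

951.72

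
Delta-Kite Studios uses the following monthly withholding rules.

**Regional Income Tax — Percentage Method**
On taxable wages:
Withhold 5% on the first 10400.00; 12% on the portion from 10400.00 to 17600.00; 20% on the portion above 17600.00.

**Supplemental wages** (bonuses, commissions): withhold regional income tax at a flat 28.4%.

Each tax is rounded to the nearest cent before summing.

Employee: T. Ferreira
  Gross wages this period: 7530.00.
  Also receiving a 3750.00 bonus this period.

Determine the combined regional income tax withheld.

Regional Income Tax: taxable = 7530.00
  5% × 7530.00 = 376.50
Supplemental (28.4% flat on bonus): 28.4% × 3750.00 = 1065.00
Total regional income tax: 376.50 + 1065.00 = 1441.50

1441.50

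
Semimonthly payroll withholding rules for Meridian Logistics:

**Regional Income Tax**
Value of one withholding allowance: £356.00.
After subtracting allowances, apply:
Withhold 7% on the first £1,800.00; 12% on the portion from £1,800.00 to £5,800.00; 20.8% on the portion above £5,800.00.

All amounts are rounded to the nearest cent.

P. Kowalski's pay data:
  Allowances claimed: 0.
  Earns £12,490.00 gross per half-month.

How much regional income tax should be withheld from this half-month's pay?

Regional Income Tax: taxable = £12,490.00
  £606.00 + 20.8% × (£12,490.00 − £5,800.00) = £606.00 + 20.8% × £6,690.00 = £1,997.52

£1,997.52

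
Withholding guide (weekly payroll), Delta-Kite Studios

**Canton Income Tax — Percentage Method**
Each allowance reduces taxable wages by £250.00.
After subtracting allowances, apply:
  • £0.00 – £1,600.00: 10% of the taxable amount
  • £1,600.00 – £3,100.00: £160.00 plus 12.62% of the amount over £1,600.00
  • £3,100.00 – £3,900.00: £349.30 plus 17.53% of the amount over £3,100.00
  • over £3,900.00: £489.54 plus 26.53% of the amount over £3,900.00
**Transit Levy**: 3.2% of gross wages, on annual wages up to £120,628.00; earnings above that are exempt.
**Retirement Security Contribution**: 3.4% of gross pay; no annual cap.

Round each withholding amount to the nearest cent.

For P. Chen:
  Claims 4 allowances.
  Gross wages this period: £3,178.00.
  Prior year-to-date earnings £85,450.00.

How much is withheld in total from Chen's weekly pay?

£442.69

Canton Income Tax: taxable = £3,178.00 − 4×£250.00 = £2,178.00
  £160.00 + 12.62% × (£2,178.00 − £1,600.00) = £160.00 + 12.62% × £578.00 = £232.94
Transit Levy: 3.2% × £3,178.00 = £101.70
Retirement Security Contribution: 3.4% × £3,178.00 = £108.05
Total: £232.94 + £101.70 + £108.05 = £442.69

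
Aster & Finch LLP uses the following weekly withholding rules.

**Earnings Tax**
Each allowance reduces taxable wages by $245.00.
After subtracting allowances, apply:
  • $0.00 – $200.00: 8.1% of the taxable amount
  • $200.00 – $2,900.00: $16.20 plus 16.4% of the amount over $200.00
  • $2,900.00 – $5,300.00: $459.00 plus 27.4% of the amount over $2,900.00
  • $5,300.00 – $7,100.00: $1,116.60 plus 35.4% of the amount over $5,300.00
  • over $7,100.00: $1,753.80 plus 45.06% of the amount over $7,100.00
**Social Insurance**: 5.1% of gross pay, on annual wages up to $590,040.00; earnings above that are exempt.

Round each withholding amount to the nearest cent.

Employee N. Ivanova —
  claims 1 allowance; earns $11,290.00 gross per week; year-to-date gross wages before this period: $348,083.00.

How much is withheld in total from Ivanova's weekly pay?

$4,107.21

Earnings Tax: taxable = $11,290.00 − 1×$245.00 = $11,045.00
  $1,753.80 + 45.06% × ($11,045.00 − $7,100.00) = $1,753.80 + 45.06% × $3,945.00 = $3,531.42
Social Insurance: 5.1% × $11,290.00 = $575.79
Total: $3,531.42 + $575.79 = $4,107.21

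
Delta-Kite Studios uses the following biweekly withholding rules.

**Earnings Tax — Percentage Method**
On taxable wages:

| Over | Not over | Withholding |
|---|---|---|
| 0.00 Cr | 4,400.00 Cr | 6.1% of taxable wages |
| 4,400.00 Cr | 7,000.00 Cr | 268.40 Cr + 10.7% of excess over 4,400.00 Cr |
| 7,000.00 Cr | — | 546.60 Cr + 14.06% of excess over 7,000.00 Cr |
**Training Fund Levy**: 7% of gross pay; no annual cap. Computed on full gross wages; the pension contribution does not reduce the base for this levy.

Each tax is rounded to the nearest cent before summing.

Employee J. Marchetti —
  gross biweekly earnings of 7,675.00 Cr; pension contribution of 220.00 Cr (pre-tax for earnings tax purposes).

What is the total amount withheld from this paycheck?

Earnings Tax: taxable = 7,675.00 Cr − 220.00 Cr = 7,455.00 Cr
  546.60 Cr + 14.06% × (7,455.00 Cr − 7,000.00 Cr) = 546.60 Cr + 14.06% × 455.00 Cr = 610.57 Cr
Training Fund Levy: 7% × 7,675.00 Cr = 537.25 Cr
Total: 610.57 Cr + 537.25 Cr = 1,147.82 Cr

1,147.82 Cr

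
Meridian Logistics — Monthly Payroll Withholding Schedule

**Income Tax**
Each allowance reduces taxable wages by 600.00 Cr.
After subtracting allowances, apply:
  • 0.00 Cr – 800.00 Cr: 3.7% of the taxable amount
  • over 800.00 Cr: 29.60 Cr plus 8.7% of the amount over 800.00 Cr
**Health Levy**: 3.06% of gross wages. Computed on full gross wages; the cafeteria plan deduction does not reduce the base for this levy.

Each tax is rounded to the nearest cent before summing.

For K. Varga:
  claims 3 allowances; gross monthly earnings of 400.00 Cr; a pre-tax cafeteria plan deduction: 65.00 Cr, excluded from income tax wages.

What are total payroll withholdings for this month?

12.24 Cr

Income Tax: taxable = 400.00 Cr − 65.00 Cr − 3×600.00 Cr = -1465.00 Cr
  Taxable ≤ 0 → 0.00 Cr
Health Levy: 3.06% × 400.00 Cr = 12.24 Cr
Total: 0.00 Cr + 12.24 Cr = 12.24 Cr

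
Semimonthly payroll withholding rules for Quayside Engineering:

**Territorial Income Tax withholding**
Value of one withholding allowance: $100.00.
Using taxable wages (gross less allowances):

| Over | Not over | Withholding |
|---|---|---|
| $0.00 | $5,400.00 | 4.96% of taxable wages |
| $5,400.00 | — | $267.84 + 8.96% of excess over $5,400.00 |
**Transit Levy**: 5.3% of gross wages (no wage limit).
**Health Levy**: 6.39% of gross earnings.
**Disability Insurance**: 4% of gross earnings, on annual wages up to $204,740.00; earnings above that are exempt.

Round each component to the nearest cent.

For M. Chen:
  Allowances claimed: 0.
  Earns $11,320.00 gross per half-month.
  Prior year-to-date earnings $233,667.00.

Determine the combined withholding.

$2,121.58

Territorial Income Tax: taxable = $11,320.00
  $267.84 + 8.96% × ($11,320.00 − $5,400.00) = $267.84 + 8.96% × $5,920.00 = $798.27
Transit Levy: 5.3% × $11,320.00 = $599.96
Health Levy: 6.39% × $11,320.00 = $723.35
Disability Insurance: YTD $233,667.00 ≥ cap $204,740.00 → $0.00
Total: $798.27 + $599.96 + $723.35 + $0.00 = $2,121.58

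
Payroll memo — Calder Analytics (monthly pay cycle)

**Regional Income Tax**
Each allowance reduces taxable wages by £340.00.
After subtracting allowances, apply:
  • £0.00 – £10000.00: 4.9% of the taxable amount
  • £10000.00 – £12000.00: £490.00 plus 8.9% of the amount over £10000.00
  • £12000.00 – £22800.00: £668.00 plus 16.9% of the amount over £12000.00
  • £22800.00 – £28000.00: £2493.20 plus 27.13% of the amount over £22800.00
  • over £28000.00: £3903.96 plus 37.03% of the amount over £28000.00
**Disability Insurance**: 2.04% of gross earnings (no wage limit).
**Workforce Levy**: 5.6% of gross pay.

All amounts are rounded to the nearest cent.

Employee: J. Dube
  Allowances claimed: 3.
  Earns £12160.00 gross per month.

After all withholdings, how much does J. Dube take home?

£10639.52

Regional Income Tax: taxable = £12160.00 − 3×£340.00 = £11140.00
  £490.00 + 8.9% × (£11140.00 − £10000.00) = £490.00 + 8.9% × £1140.00 = £591.46
Disability Insurance: 2.04% × £12160.00 = £248.06
Workforce Levy: 5.6% × £12160.00 = £680.96
Total withheld: £591.46 + £248.06 + £680.96 = £1520.48
Net pay: £12160.00 − £1520.48 = £10639.52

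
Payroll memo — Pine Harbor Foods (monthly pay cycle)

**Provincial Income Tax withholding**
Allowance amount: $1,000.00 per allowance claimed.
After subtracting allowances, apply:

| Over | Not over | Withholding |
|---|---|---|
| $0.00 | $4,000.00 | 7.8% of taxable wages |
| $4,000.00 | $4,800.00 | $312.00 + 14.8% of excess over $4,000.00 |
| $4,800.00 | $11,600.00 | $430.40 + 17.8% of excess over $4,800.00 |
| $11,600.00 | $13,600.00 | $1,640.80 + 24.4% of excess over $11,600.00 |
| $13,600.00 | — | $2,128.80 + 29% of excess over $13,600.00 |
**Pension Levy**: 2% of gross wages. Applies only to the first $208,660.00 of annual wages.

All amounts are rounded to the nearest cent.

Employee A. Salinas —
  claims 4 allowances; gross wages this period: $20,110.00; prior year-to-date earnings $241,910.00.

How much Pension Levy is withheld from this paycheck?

Pension Levy: YTD $241,910.00 ≥ cap $208,660.00 → $0.00

$0.00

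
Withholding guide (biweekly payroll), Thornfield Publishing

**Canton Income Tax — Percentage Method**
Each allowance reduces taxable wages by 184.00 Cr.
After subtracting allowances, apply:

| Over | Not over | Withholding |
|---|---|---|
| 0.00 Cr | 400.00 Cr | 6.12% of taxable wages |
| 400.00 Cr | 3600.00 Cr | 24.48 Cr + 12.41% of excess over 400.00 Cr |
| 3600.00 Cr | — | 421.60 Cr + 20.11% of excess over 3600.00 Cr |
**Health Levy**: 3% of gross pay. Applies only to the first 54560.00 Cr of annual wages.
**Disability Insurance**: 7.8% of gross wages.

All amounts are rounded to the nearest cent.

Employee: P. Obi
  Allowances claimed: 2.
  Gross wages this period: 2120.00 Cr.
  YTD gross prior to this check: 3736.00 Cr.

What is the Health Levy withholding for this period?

63.60 Cr

Health Levy: 3% × 2120.00 Cr = 63.60 Cr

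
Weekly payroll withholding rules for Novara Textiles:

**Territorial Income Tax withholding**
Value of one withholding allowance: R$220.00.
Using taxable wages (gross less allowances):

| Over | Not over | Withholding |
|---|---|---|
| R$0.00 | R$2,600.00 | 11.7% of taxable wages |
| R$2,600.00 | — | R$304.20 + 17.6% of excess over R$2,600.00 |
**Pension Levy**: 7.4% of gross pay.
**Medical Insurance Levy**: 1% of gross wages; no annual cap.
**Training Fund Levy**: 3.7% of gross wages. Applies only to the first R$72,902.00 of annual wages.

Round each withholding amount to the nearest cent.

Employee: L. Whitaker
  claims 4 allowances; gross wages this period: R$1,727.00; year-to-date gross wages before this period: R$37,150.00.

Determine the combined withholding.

Territorial Income Tax: taxable = R$1,727.00 − 4×R$220.00 = R$847.00
  11.7% × R$847.00 = R$99.10
Pension Levy: 7.4% × R$1,727.00 = R$127.80
Medical Insurance Levy: 1% × R$1,727.00 = R$17.27
Training Fund Levy: 3.7% × R$1,727.00 = R$63.90
Total: R$99.10 + R$127.80 + R$17.27 + R$63.90 = R$308.07

R$308.07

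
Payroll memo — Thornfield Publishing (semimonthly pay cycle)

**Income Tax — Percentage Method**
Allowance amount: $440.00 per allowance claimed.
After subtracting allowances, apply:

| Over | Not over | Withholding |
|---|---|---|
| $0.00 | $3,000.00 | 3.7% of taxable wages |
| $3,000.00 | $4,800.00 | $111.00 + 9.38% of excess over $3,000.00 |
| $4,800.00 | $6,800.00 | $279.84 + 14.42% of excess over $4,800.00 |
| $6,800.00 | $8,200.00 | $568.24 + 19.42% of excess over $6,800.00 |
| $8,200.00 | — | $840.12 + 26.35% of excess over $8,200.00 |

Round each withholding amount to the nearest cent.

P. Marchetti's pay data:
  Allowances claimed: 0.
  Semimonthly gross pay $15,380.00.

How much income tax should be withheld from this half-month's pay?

$2,732.05

Income Tax: taxable = $15,380.00
  $840.12 + 26.35% × ($15,380.00 − $8,200.00) = $840.12 + 26.35% × $7,180.00 = $2,732.05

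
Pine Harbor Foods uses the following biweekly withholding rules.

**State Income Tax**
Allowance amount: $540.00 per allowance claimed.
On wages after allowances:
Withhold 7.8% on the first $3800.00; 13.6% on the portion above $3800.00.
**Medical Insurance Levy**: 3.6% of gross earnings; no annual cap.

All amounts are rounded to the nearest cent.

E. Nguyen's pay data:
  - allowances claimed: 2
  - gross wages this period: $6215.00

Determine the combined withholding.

$701.70

State Income Tax: taxable = $6215.00 − 2×$540.00 = $5135.00
  $296.40 + 13.6% × ($5135.00 − $3800.00) = $296.40 + 13.6% × $1335.00 = $477.96
Medical Insurance Levy: 3.6% × $6215.00 = $223.74
Total: $477.96 + $223.74 = $701.70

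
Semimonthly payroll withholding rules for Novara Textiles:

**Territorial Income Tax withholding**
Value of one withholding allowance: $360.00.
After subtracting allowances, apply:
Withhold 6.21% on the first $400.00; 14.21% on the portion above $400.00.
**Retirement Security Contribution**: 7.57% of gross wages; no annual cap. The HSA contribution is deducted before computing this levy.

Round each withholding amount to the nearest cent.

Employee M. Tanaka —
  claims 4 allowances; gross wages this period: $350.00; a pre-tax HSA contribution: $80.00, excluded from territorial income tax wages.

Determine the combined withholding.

$20.44

Territorial Income Tax: taxable = $350.00 − $80.00 − 4×$360.00 = $-1170.00
  Taxable ≤ 0 → $0.00
Retirement Security Contribution: 7.57% × $270.00 = $20.44
Total: $0.00 + $20.44 = $20.44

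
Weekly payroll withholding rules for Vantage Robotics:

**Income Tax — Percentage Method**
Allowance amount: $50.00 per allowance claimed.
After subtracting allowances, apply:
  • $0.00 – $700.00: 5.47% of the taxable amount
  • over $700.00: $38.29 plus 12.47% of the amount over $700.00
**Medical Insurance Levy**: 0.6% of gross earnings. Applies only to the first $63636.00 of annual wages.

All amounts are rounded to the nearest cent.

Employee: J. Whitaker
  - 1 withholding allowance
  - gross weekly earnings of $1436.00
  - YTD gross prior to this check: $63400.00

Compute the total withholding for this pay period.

$125.25

Income Tax: taxable = $1436.00 − 1×$50.00 = $1386.00
  $38.29 + 12.47% × ($1386.00 − $700.00) = $38.29 + 12.47% × $686.00 = $123.83
Medical Insurance Levy: cap $63636.00 − YTD $63400.00 = $236.00 subject; 0.6% × $236.00 = $1.42
Total: $123.83 + $1.42 = $125.25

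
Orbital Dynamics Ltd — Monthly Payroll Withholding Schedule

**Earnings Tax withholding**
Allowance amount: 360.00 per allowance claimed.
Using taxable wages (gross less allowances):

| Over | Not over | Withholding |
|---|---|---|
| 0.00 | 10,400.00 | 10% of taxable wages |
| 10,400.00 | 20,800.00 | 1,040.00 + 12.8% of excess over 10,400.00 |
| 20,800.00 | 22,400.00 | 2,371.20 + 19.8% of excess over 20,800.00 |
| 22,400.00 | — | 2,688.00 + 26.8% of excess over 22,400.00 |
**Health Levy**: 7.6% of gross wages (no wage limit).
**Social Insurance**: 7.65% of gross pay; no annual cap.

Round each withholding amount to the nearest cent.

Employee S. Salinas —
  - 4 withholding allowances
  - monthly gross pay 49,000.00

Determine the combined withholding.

Earnings Tax: taxable = 49,000.00 − 4×360.00 = 47,560.00
  2,688.00 + 26.8% × (47,560.00 − 22,400.00) = 2,688.00 + 26.8% × 25,160.00 = 9,430.88
Health Levy: 7.6% × 49,000.00 = 3,724.00
Social Insurance: 7.65% × 49,000.00 = 3,748.50
Total: 9,430.88 + 3,724.00 + 3,748.50 = 16,903.38

16,903.38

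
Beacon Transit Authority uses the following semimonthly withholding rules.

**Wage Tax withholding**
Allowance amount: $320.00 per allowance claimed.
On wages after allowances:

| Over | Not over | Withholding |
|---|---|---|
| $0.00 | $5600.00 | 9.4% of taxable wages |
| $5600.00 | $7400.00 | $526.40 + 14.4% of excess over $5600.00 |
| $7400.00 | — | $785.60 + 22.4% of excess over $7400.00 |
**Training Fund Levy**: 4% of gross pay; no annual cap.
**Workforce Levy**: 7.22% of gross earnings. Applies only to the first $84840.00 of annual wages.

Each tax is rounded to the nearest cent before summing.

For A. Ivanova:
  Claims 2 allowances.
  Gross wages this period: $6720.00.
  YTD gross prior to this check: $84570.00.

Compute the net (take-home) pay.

$5836.19

Wage Tax: taxable = $6720.00 − 2×$320.00 = $6080.00
  $526.40 + 14.4% × ($6080.00 − $5600.00) = $526.40 + 14.4% × $480.00 = $595.52
Training Fund Levy: 4% × $6720.00 = $268.80
Workforce Levy: cap $84840.00 − YTD $84570.00 = $270.00 subject; 7.22% × $270.00 = $19.49
Total withheld: $595.52 + $268.80 + $19.49 = $883.81
Net pay: $6720.00 − $883.81 = $5836.19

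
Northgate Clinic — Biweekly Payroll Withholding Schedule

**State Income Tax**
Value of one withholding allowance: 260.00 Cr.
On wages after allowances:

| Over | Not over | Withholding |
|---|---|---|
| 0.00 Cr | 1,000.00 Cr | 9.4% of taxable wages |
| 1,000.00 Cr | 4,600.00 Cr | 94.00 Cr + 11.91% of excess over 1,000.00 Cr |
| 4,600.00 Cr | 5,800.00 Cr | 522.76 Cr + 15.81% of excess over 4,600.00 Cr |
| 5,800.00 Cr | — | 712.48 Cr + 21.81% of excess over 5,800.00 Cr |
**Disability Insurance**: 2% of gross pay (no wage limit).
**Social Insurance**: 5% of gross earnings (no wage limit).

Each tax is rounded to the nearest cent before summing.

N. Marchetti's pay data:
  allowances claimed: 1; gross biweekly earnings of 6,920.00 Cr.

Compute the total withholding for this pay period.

State Income Tax: taxable = 6,920.00 Cr − 1×260.00 Cr = 6,660.00 Cr
  712.48 Cr + 21.81% × (6,660.00 Cr − 5,800.00 Cr) = 712.48 Cr + 21.81% × 860.00 Cr = 900.05 Cr
Disability Insurance: 2% × 6,920.00 Cr = 138.40 Cr
Social Insurance: 5% × 6,920.00 Cr = 346.00 Cr
Total: 900.05 Cr + 138.40 Cr + 346.00 Cr = 1,384.45 Cr

1,384.45 Cr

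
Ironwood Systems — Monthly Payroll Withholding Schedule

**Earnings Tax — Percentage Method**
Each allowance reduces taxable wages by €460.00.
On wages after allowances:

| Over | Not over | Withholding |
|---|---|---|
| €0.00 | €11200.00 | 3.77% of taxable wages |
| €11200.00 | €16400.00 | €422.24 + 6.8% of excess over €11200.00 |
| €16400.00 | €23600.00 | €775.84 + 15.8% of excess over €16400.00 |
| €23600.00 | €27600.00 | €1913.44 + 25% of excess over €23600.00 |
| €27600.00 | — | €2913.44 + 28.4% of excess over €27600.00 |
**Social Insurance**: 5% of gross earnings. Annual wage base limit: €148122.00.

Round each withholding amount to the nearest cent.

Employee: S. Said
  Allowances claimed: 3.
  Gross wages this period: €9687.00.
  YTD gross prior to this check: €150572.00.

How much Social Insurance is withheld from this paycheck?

€0.00

Social Insurance: YTD €150572.00 ≥ cap €148122.00 → €0.00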